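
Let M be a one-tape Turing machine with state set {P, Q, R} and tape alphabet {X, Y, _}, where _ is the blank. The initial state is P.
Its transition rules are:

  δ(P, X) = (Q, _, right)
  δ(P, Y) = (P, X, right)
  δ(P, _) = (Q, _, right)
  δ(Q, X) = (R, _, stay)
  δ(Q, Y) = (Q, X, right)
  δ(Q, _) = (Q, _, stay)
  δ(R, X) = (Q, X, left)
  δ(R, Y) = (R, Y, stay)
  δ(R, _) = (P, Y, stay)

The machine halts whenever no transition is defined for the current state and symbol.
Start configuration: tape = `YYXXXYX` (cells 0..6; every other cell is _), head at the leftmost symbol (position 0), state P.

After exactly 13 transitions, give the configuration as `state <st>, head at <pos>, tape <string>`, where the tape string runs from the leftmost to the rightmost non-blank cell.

P | [Y]YXXXYX__   read Y → write X, move right, go to P
P | X[Y]XXXYX__   read Y → write X, move right, go to P
P | XX[X]XXYX__   read X → write _, move right, go to Q
Q | XX_[X]XYX__   read X → write _, move stay, go to R
R | XX_[_]XYX__   read _ → write Y, move stay, go to P
P | XX_[Y]XYX__   read Y → write X, move right, go to P
P | XX_X[X]YX__   read X → write _, move right, go to Q
Q | XX_X_[Y]X__   read Y → write X, move right, go to Q
Q | XX_X_X[X]__   read X → write _, move stay, go to R
R | XX_X_X[_]__   read _ → write Y, move stay, go to P
P | XX_X_X[Y]__   read Y → write X, move right, go to P
P | XX_X_XX[_]_   read _ → write _, move right, go to Q
Q | XX_X_XX_[_]   read _ → write _, move stay, go to Q
Q | XX_X_XX_[_]
After 13 steps: state Q, head at 8, tape XX_X_XX.

state Q, head at 8, tape XX_X_XX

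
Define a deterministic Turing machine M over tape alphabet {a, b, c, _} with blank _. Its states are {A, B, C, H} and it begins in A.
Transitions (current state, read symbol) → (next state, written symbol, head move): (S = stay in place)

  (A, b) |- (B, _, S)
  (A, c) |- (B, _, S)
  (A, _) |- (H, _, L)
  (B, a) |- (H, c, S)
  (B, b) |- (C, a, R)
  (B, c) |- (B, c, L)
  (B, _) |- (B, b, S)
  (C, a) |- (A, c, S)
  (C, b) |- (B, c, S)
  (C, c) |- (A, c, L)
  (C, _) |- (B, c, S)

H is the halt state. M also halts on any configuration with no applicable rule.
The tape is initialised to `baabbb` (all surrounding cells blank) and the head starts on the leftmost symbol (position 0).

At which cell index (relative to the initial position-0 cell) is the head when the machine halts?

A | [b]aabbb   read b → write _, move S, go to B
B | [_]aabbb   read _ → write b, move S, go to B
B | [b]aabbb   read b → write a, move R, go to C
C | a[a]abbb   read a → write c, move S, go to A
A | a[c]abbb   read c → write _, move S, go to B
B | a[_]abbb   read _ → write b, move S, go to B
B | a[b]abbb   read b → write a, move R, go to C
C | aa[a]bbb   read a → write c, move S, go to A
A | aa[c]bbb   read c → write _, move S, go to B
B | aa[_]bbb   read _ → write b, move S, go to B
B | aa[b]bbb   read b → write a, move R, go to C
C | aaa[b]bb   read b → write c, move S, go to B
B | aaa[c]bb   read c → write c, move L, go to B
B | aa[a]cbb   read a → write c, move S, go to H
H | aa[c]cbb
At halt the head is at cell 2.

2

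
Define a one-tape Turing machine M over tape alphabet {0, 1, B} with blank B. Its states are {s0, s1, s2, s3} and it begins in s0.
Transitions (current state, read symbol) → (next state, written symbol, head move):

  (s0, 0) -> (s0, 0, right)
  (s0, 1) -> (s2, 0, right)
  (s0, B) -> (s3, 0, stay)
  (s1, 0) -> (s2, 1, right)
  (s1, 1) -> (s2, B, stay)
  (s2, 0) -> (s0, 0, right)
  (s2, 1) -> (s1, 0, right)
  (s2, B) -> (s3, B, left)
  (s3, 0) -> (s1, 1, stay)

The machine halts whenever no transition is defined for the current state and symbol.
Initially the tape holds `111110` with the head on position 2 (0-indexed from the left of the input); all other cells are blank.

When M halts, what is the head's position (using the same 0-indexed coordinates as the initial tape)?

s0 | 11[1]110   read 1 → write 0, move right, go to s2
s2 | 110[1]10   read 1 → write 0, move right, go to s1
s1 | 1100[1]0   read 1 → write B, move stay, go to s2
s2 | 1100[B]0   read B → write B, move left, go to s3
s3 | 110[0]B0   read 0 → write 1, move stay, go to s1
s1 | 110[1]B0   read 1 → write B, move stay, go to s2
s2 | 110[B]B0   read B → write B, move left, go to s3
s3 | 11[0]BB0   read 0 → write 1, move stay, go to s1
s1 | 11[1]BB0   read 1 → write B, move stay, go to s2
s2 | 11[B]BB0   read B → write B, move left, go to s3
s3 | 1[1]BBB0
At halt the head is at cell 1.

1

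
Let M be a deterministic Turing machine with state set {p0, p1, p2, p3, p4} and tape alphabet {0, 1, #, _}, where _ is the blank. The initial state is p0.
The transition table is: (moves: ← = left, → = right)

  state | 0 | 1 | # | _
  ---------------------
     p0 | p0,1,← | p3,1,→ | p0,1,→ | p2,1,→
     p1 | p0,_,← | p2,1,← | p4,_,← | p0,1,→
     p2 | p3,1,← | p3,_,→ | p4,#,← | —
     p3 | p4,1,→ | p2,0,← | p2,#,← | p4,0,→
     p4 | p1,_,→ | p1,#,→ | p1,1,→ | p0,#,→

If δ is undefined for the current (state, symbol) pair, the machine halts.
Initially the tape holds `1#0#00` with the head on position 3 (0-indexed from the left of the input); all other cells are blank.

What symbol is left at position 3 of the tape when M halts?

state=p0 head=3 tape=1#0[#]00___   (p0,#)→(p0,1,→)
state=p0 head=4 tape=1#01[0]0___   (p0,0)→(p0,1,←)
state=p0 head=3 tape=1#0[1]10___   (p0,1)→(p3,1,→)
state=p3 head=4 tape=1#01[1]0___   (p3,1)→(p2,0,←)
state=p2 head=3 tape=1#0[1]00___   (p2,1)→(p3,_,→)
state=p3 head=4 tape=1#0_[0]0___   (p3,0)→(p4,1,→)
state=p4 head=5 tape=1#0_1[0]___   (p4,0)→(p1,_,→)
state=p1 head=6 tape=1#0_1_[_]__   (p1,_)→(p0,1,→)
state=p0 head=7 tape=1#0_1_1[_]_   (p0,_)→(p2,1,→)
state=p2 head=8 tape=1#0_1_11[_]
Cell 3 holds _ when M halts.

_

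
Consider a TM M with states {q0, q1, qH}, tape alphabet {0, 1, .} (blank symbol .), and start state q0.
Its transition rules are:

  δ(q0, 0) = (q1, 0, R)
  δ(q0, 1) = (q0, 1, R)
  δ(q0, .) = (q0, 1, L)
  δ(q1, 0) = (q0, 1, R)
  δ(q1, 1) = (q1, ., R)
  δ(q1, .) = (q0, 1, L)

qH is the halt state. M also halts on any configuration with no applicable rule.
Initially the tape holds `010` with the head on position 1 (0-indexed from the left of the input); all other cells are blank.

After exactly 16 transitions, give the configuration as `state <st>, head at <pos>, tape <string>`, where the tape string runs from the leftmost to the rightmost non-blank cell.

state q1, head at 5, tape 010..1

state=q0 head=1 tape=0[1]0...   (q0,1)→(q0,1,R)
state=q0 head=2 tape=01[0]...   (q0,0)→(q1,0,R)
state=q1 head=3 tape=010[.]..   (q1,.)→(q0,1,L)
state=q0 head=2 tape=01[0]1..   (q0,0)→(q1,0,R)
state=q1 head=3 tape=010[1]..   (q1,1)→(q1,.,R)
state=q1 head=4 tape=010.[.].   (q1,.)→(q0,1,L)
state=q0 head=3 tape=010[.]1.   (q0,.)→(q0,1,L)
state=q0 head=2 tape=01[0]11.   (q0,0)→(q1,0,R)
state=q1 head=3 tape=010[1]1.   (q1,1)→(q1,.,R)
state=q1 head=4 tape=010.[1].   (q1,1)→(q1,.,R)
state=q1 head=5 tape=010..[.]   (q1,.)→(q0,1,L)
state=q0 head=4 tape=010.[.]1   (q0,.)→(q0,1,L)
state=q0 head=3 tape=010[.]11   (q0,.)→(q0,1,L)
state=q0 head=2 tape=01[0]111   (q0,0)→(q1,0,R)
state=q1 head=3 tape=010[1]11   (q1,1)→(q1,.,R)
state=q1 head=4 tape=010.[1]1   (q1,1)→(q1,.,R)
state=q1 head=5 tape=010..[1]
After 16 steps: state q1, head at 5, tape 010..1.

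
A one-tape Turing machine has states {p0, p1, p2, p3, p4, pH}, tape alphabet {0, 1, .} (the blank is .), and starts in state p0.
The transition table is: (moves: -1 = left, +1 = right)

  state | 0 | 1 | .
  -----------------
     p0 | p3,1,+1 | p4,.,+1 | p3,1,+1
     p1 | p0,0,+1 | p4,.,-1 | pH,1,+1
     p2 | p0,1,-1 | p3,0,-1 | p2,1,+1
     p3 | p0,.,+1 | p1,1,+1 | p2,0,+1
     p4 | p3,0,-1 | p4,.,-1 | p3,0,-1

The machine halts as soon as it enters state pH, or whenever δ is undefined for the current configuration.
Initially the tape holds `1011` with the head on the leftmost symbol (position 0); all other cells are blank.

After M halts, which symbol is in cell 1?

p0 | ..[1]011   read 1 → write ., move +1, go to p4
p4 | ...[0]11   read 0 → write 0, move -1, go to p3
p3 | ..[.]011   read . → write 0, move +1, go to p2
p2 | ..0[0]11   read 0 → write 1, move -1, go to p0
p0 | ..[0]111   read 0 → write 1, move +1, go to p3
p3 | ..1[1]11   read 1 → write 1, move +1, go to p1
p1 | ..11[1]1   read 1 → write ., move -1, go to p4
p4 | ..1[1].1   read 1 → write ., move -1, go to p4
p4 | ..[1]..1   read 1 → write ., move -1, go to p4
p4 | .[.]...1   read . → write 0, move -1, go to p3
p3 | [.]0...1   read . → write 0, move +1, go to p2
p2 | 0[0]...1   read 0 → write 1, move -1, go to p0
p0 | [0]1...1   read 0 → write 1, move +1, go to p3
p3 | 1[1]...1   read 1 → write 1, move +1, go to p1
p1 | 11[.]..1   read . → write 1, move +1, go to pH
pH | 111[.].1
Cell 1 holds . when M halts.

.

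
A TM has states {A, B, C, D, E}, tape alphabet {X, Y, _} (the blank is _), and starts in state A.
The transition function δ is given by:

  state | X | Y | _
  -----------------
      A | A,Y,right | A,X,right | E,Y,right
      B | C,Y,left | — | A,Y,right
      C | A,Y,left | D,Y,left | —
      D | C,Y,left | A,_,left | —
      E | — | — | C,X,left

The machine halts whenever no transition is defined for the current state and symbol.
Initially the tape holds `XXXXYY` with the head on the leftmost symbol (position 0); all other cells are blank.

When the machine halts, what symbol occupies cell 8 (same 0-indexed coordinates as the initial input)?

state=A head=0 tape=[X]XXXYY____   (A,X)→(A,Y,right)
state=A head=1 tape=Y[X]XXYY____   (A,X)→(A,Y,right)
state=A head=2 tape=YY[X]XYY____   (A,X)→(A,Y,right)
state=A head=3 tape=YYY[X]YY____   (A,X)→(A,Y,right)
state=A head=4 tape=YYYY[Y]Y____   (A,Y)→(A,X,right)
state=A head=5 tape=YYYYX[Y]____   (A,Y)→(A,X,right)
state=A head=6 tape=YYYYXX[_]___   (A,_)→(E,Y,right)
state=E head=7 tape=YYYYXXY[_]__   (E,_)→(C,X,left)
state=C head=6 tape=YYYYXX[Y]X__   (C,Y)→(D,Y,left)
state=D head=5 tape=YYYYX[X]YX__   (D,X)→(C,Y,left)
state=C head=4 tape=YYYY[X]YYX__   (C,X)→(A,Y,left)
state=A head=3 tape=YYY[Y]YYYX__   (A,Y)→(A,X,right)
state=A head=4 tape=YYYX[Y]YYX__   (A,Y)→(A,X,right)
state=A head=5 tape=YYYXX[Y]YX__   (A,Y)→(A,X,right)
state=A head=6 tape=YYYXXX[Y]X__   (A,Y)→(A,X,right)
state=A head=7 tape=YYYXXXX[X]__   (A,X)→(A,Y,right)
state=A head=8 tape=YYYXXXXY[_]_   (A,_)→(E,Y,right)
state=E head=9 tape=YYYXXXXYY[_]   (E,_)→(C,X,left)
state=C head=8 tape=YYYXXXXY[Y]X   (C,Y)→(D,Y,left)
state=D head=7 tape=YYYXXXX[Y]YX   (D,Y)→(A,_,left)
state=A head=6 tape=YYYXXX[X]_YX   (A,X)→(A,Y,right)
state=A head=7 tape=YYYXXXY[_]YX   (A,_)→(E,Y,right)
state=E head=8 tape=YYYXXXYY[Y]X
Cell 8 holds Y when M halts.

Y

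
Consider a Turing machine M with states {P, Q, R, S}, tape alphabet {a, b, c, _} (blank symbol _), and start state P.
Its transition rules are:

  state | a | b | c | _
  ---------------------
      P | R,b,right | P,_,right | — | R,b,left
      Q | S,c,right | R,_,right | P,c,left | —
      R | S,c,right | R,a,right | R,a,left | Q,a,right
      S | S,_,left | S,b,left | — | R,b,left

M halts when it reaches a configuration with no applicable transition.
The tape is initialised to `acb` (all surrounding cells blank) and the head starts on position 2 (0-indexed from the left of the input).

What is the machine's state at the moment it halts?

Q

P | ac[b]___   read b → write _, move right, go to P
P | ac_[_]__   read _ → write b, move left, go to R
R | ac[_]b__   read _ → write a, move right, go to Q
Q | aca[b]__   read b → write _, move right, go to R
R | aca_[_]_   read _ → write a, move right, go to Q
Q | aca_a[_]
No transition is defined for (Q, _); M halts in state Q.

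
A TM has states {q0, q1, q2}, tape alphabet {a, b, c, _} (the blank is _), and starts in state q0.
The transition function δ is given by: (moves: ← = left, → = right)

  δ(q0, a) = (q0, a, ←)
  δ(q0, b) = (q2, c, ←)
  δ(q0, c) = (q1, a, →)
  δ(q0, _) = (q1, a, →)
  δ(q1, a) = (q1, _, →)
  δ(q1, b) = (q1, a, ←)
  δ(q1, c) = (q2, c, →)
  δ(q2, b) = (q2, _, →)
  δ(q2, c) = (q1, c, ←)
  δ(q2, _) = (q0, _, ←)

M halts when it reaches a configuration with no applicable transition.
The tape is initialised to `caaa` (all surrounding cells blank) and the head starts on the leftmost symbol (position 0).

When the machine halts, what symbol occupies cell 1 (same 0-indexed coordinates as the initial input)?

state=q0 head=0 tape=[c]aaa_   (q0,c)→(q1,a,→)
state=q1 head=1 tape=a[a]aa_   (q1,a)→(q1,_,→)
state=q1 head=2 tape=a_[a]a_   (q1,a)→(q1,_,→)
state=q1 head=3 tape=a__[a]_   (q1,a)→(q1,_,→)
state=q1 head=4 tape=a___[_]
Cell 1 holds _ when M halts.

_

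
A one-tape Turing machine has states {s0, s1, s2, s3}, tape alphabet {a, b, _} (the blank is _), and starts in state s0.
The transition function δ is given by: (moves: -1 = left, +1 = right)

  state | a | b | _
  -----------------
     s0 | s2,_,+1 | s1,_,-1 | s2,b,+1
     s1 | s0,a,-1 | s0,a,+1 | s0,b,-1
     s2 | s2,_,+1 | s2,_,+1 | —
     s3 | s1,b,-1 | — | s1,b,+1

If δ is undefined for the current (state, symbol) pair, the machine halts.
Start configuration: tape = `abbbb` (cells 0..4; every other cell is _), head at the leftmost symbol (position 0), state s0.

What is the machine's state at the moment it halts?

s2

state=s0 head=0 tape=[a]bbbb_   (s0,a)→(s2,_,+1)
state=s2 head=1 tape=_[b]bbb_   (s2,b)→(s2,_,+1)
state=s2 head=2 tape=__[b]bb_   (s2,b)→(s2,_,+1)
state=s2 head=3 tape=___[b]b_   (s2,b)→(s2,_,+1)
state=s2 head=4 tape=____[b]_   (s2,b)→(s2,_,+1)
state=s2 head=5 tape=_____[_]
No transition is defined for (s2, _); M halts in state s2.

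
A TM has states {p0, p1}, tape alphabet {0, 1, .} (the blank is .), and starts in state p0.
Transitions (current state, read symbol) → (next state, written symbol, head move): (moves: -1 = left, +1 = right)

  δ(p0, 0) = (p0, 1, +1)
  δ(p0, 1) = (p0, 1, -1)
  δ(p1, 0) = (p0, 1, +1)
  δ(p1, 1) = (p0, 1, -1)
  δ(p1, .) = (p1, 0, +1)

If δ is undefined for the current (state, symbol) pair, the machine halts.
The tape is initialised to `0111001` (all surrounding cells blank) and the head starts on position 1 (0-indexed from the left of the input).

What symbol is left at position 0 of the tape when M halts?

1

p0 | .0[1]11001   read 1 → write 1, move -1, go to p0
p0 | .[0]111001   read 0 → write 1, move +1, go to p0
p0 | .1[1]11001   read 1 → write 1, move -1, go to p0
p0 | .[1]111001   read 1 → write 1, move -1, go to p0
p0 | [.]1111001
Cell 0 holds 1 when M halts.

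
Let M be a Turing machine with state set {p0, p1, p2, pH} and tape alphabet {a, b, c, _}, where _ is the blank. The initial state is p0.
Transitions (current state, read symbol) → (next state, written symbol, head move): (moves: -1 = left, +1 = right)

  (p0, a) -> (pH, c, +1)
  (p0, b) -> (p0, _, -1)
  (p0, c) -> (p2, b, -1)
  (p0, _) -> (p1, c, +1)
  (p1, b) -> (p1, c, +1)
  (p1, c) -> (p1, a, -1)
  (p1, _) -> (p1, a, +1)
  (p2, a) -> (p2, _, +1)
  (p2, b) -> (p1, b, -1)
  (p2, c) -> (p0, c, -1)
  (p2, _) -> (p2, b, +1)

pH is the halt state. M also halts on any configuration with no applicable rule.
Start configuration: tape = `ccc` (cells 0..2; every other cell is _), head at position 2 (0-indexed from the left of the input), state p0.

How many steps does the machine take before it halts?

11

p0 | __cc[c]   read c → write b, move -1, go to p2
p2 | __c[c]b   read c → write c, move -1, go to p0
p0 | __[c]cb   read c → write b, move -1, go to p2
p2 | _[_]bcb   read _ → write b, move +1, go to p2
p2 | _b[b]cb   read b → write b, move -1, go to p1
p1 | _[b]bcb   read b → write c, move +1, go to p1
p1 | _c[b]cb   read b → write c, move +1, go to p1
p1 | _cc[c]b   read c → write a, move -1, go to p1
p1 | _c[c]ab   read c → write a, move -1, go to p1
p1 | _[c]aab   read c → write a, move -1, go to p1
p1 | [_]aaab   read _ → write a, move +1, go to p1
p1 | a[a]aab
M halts after 11 transitions.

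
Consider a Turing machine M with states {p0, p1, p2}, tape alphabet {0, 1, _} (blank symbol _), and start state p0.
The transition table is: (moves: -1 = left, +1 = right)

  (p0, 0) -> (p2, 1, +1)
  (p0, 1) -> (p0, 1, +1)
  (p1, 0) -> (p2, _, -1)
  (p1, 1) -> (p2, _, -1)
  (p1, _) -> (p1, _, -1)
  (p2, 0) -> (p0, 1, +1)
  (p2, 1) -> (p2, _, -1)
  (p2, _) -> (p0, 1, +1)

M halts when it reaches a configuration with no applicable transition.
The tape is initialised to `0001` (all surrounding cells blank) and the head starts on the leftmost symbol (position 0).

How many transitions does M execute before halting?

state=p0 head=0 tape=_[0]001   (p0,0)→(p2,1,+1)
state=p2 head=1 tape=_1[0]01   (p2,0)→(p0,1,+1)
state=p0 head=2 tape=_11[0]1   (p0,0)→(p2,1,+1)
state=p2 head=3 tape=_111[1]   (p2,1)→(p2,_,-1)
state=p2 head=2 tape=_11[1]_   (p2,1)→(p2,_,-1)
state=p2 head=1 tape=_1[1]__   (p2,1)→(p2,_,-1)
state=p2 head=0 tape=_[1]___   (p2,1)→(p2,_,-1)
state=p2 head=-1 tape=[_]____   (p2,_)→(p0,1,+1)
state=p0 head=0 tape=1[_]___
M halts after 8 transitions.

8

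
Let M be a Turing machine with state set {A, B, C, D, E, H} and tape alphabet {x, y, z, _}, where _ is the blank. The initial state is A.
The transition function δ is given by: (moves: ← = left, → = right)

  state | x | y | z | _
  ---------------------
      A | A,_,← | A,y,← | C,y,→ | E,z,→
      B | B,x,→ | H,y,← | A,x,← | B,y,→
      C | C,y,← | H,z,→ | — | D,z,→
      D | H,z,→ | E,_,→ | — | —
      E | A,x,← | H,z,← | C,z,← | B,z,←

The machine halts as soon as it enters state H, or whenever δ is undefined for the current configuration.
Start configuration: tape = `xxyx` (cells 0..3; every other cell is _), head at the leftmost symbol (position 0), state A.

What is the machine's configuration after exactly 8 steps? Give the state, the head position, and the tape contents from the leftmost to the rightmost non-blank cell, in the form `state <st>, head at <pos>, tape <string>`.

state C, head at -2, tape yyzxyx

A | __[x]xyx   read x → write _, move ←, go to A
A | _[_]_xyx   read _ → write z, move →, go to E
E | _z[_]xyx   read _ → write z, move ←, go to B
B | _[z]zxyx   read z → write x, move ←, go to A
A | [_]xzxyx   read _ → write z, move →, go to E
E | z[x]zxyx   read x → write x, move ←, go to A
A | [z]xzxyx   read z → write y, move →, go to C
C | y[x]zxyx   read x → write y, move ←, go to C
C | [y]yzxyx
After 8 steps: state C, head at -2, tape yyzxyx.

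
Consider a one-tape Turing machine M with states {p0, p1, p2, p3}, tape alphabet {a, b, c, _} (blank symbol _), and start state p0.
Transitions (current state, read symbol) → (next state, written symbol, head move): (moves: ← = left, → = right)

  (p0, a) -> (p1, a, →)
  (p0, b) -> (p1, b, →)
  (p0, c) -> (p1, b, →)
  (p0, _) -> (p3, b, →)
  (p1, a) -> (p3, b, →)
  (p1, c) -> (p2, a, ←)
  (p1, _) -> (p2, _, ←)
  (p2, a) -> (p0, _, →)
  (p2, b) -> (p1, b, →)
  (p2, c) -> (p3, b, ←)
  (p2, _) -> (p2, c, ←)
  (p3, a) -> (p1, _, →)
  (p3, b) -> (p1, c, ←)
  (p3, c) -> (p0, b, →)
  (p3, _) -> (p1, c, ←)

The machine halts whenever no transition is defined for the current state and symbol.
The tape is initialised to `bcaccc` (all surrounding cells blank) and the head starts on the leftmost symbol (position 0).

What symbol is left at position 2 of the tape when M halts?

state=p0 head=0 tape=[b]caccc_   (p0,b)→(p1,b,→)
state=p1 head=1 tape=b[c]accc_   (p1,c)→(p2,a,←)
state=p2 head=0 tape=[b]aaccc_   (p2,b)→(p1,b,→)
state=p1 head=1 tape=b[a]accc_   (p1,a)→(p3,b,→)
state=p3 head=2 tape=bb[a]ccc_   (p3,a)→(p1,_,→)
state=p1 head=3 tape=bb_[c]cc_   (p1,c)→(p2,a,←)
state=p2 head=2 tape=bb[_]acc_   (p2,_)→(p2,c,←)
state=p2 head=1 tape=b[b]cacc_   (p2,b)→(p1,b,→)
state=p1 head=2 tape=bb[c]acc_   (p1,c)→(p2,a,←)
state=p2 head=1 tape=b[b]aacc_   (p2,b)→(p1,b,→)
state=p1 head=2 tape=bb[a]acc_   (p1,a)→(p3,b,→)
state=p3 head=3 tape=bbb[a]cc_   (p3,a)→(p1,_,→)
state=p1 head=4 tape=bbb_[c]c_   (p1,c)→(p2,a,←)
state=p2 head=3 tape=bbb[_]ac_   (p2,_)→(p2,c,←)
state=p2 head=2 tape=bb[b]cac_   (p2,b)→(p1,b,→)
state=p1 head=3 tape=bbb[c]ac_   (p1,c)→(p2,a,←)
state=p2 head=2 tape=bb[b]aac_   (p2,b)→(p1,b,→)
state=p1 head=3 tape=bbb[a]ac_   (p1,a)→(p3,b,→)
state=p3 head=4 tape=bbbb[a]c_   (p3,a)→(p1,_,→)
state=p1 head=5 tape=bbbb_[c]_   (p1,c)→(p2,a,←)
state=p2 head=4 tape=bbbb[_]a_   (p2,_)→(p2,c,←)
state=p2 head=3 tape=bbb[b]ca_   (p2,b)→(p1,b,→)
state=p1 head=4 tape=bbbb[c]a_   (p1,c)→(p2,a,←)
state=p2 head=3 tape=bbb[b]aa_   (p2,b)→(p1,b,→)
state=p1 head=4 tape=bbbb[a]a_   (p1,a)→(p3,b,→)
state=p3 head=5 tape=bbbbb[a]_   (p3,a)→(p1,_,→)
state=p1 head=6 tape=bbbbb_[_]   (p1,_)→(p2,_,←)
state=p2 head=5 tape=bbbbb[_]_   (p2,_)→(p2,c,←)
state=p2 head=4 tape=bbbb[b]c_   (p2,b)→(p1,b,→)
state=p1 head=5 tape=bbbbb[c]_   (p1,c)→(p2,a,←)
state=p2 head=4 tape=bbbb[b]a_   (p2,b)→(p1,b,→)
state=p1 head=5 tape=bbbbb[a]_   (p1,a)→(p3,b,→)
state=p3 head=6 tape=bbbbbb[_]   (p3,_)→(p1,c,←)
state=p1 head=5 tape=bbbbb[b]c
Cell 2 holds b when M halts.

b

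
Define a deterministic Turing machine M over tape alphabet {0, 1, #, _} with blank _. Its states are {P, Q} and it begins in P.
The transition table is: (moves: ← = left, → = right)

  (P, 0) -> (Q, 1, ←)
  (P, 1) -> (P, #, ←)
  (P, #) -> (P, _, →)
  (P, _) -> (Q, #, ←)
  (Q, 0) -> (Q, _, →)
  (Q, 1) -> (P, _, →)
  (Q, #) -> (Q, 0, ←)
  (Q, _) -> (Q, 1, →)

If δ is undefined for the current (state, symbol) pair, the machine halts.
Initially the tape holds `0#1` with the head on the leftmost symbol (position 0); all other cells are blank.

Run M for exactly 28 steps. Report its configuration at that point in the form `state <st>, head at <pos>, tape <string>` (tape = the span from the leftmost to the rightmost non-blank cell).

state Q, head at 4, tape 11_11_#

state=P head=0 tape=_[0]#1___   (P,0)→(Q,1,←)
state=Q head=-1 tape=[_]1#1___   (Q,_)→(Q,1,→)
state=Q head=0 tape=1[1]#1___   (Q,1)→(P,_,→)
state=P head=1 tape=1_[#]1___   (P,#)→(P,_,→)
state=P head=2 tape=1__[1]___   (P,1)→(P,#,←)
state=P head=1 tape=1_[_]#___   (P,_)→(Q,#,←)
state=Q head=0 tape=1[_]##___   (Q,_)→(Q,1,→)
state=Q head=1 tape=11[#]#___   (Q,#)→(Q,0,←)
state=Q head=0 tape=1[1]0#___   (Q,1)→(P,_,→)
state=P head=1 tape=1_[0]#___   (P,0)→(Q,1,←)
state=Q head=0 tape=1[_]1#___   (Q,_)→(Q,1,→)
state=Q head=1 tape=11[1]#___   (Q,1)→(P,_,→)
state=P head=2 tape=11_[#]___   (P,#)→(P,_,→)
state=P head=3 tape=11__[_]__   (P,_)→(Q,#,←)
state=Q head=2 tape=11_[_]#__   (Q,_)→(Q,1,→)
state=Q head=3 tape=11_1[#]__   (Q,#)→(Q,0,←)
state=Q head=2 tape=11_[1]0__   (Q,1)→(P,_,→)
state=P head=3 tape=11__[0]__   (P,0)→(Q,1,←)
state=Q head=2 tape=11_[_]1__   (Q,_)→(Q,1,→)
state=Q head=3 tape=11_1[1]__   (Q,1)→(P,_,→)
state=P head=4 tape=11_1_[_]_   (P,_)→(Q,#,←)
state=Q head=3 tape=11_1[_]#_   (Q,_)→(Q,1,→)
state=Q head=4 tape=11_11[#]_   (Q,#)→(Q,0,←)
state=Q head=3 tape=11_1[1]0_   (Q,1)→(P,_,→)
state=P head=4 tape=11_1_[0]_   (P,0)→(Q,1,←)
state=Q head=3 tape=11_1[_]1_   (Q,_)→(Q,1,→)
state=Q head=4 tape=11_11[1]_   (Q,1)→(P,_,→)
state=P head=5 tape=11_11_[_]   (P,_)→(Q,#,←)
state=Q head=4 tape=11_11[_]#
After 28 steps: state Q, head at 4, tape 11_11_#.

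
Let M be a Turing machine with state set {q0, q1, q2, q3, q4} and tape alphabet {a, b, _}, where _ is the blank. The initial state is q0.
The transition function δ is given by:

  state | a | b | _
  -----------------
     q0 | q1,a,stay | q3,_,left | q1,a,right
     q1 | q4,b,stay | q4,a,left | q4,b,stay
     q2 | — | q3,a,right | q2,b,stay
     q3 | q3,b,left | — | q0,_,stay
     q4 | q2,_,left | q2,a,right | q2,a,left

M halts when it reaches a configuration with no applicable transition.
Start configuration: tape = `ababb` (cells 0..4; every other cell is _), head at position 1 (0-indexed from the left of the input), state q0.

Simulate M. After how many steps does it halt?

30

q0 | ____a[b]abb   read b → write _, move left, go to q3
q3 | ____[a]_abb   read a → write b, move left, go to q3
q3 | ___[_]b_abb   read _ → write _, move stay, go to q0
q0 | ___[_]b_abb   read _ → write a, move right, go to q1
q1 | ___a[b]_abb   read b → write a, move left, go to q4
q4 | ___[a]a_abb   read a → write _, move left, go to q2
q2 | __[_]_a_abb   read _ → write b, move stay, go to q2
q2 | __[b]_a_abb   read b → write a, move right, go to q3
q3 | __a[_]a_abb   read _ → write _, move stay, go to q0
q0 | __a[_]a_abb   read _ → write a, move right, go to q1
q1 | __aa[a]_abb   read a → write b, move stay, go to q4
q4 | __aa[b]_abb   read b → write a, move right, go to q2
q2 | __aaa[_]abb   read _ → write b, move stay, go to q2
q2 | __aaa[b]abb   read b → write a, move right, go to q3
q3 | __aaaa[a]bb   read a → write b, move left, go to q3
q3 | __aaa[a]bbb   read a → write b, move left, go to q3
q3 | __aa[a]bbbb   read a → write b, move left, go to q3
q3 | __a[a]bbbbb   read a → write b, move left, go to q3
q3 | __[a]bbbbbb   read a → write b, move left, go to q3
q3 | _[_]bbbbbbb   read _ → write _, move stay, go to q0
q0 | _[_]bbbbbbb   read _ → write a, move right, go to q1
q1 | _a[b]bbbbbb   read b → write a, move left, go to q4
q4 | _[a]abbbbbb   read a → write _, move left, go to q2
q2 | [_]_abbbbbb   read _ → write b, move stay, go to q2
q2 | [b]_abbbbbb   read b → write a, move right, go to q3
q3 | a[_]abbbbbb   read _ → write _, move stay, go to q0
q0 | a[_]abbbbbb   read _ → write a, move right, go to q1
q1 | aa[a]bbbbbb   read a → write b, move stay, go to q4
q4 | aa[b]bbbbbb   read b → write a, move right, go to q2
q2 | aaa[b]bbbbb   read b → write a, move right, go to q3
q3 | aaaa[b]bbbb
M halts after 30 transitions.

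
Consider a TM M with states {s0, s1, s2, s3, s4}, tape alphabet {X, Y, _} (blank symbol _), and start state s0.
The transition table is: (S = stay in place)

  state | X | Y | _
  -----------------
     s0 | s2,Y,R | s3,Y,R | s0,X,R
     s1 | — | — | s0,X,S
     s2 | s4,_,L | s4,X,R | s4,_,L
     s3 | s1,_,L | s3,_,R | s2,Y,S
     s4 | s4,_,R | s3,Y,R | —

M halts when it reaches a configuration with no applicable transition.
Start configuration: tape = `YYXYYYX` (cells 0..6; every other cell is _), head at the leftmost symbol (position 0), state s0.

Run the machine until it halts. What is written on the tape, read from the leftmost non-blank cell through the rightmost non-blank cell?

state=s0 head=0 tape=[Y]YXYYYX_   (s0,Y)→(s3,Y,R)
state=s3 head=1 tape=Y[Y]XYYYX_   (s3,Y)→(s3,_,R)
state=s3 head=2 tape=Y_[X]YYYX_   (s3,X)→(s1,_,L)
state=s1 head=1 tape=Y[_]_YYYX_   (s1,_)→(s0,X,S)
state=s0 head=1 tape=Y[X]_YYYX_   (s0,X)→(s2,Y,R)
state=s2 head=2 tape=YY[_]YYYX_   (s2,_)→(s4,_,L)
state=s4 head=1 tape=Y[Y]_YYYX_   (s4,Y)→(s3,Y,R)
state=s3 head=2 tape=YY[_]YYYX_   (s3,_)→(s2,Y,S)
state=s2 head=2 tape=YY[Y]YYYX_   (s2,Y)→(s4,X,R)
state=s4 head=3 tape=YYX[Y]YYX_   (s4,Y)→(s3,Y,R)
state=s3 head=4 tape=YYXY[Y]YX_   (s3,Y)→(s3,_,R)
state=s3 head=5 tape=YYXY_[Y]X_   (s3,Y)→(s3,_,R)
state=s3 head=6 tape=YYXY__[X]_   (s3,X)→(s1,_,L)
state=s1 head=5 tape=YYXY_[_]__   (s1,_)→(s0,X,S)
state=s0 head=5 tape=YYXY_[X]__   (s0,X)→(s2,Y,R)
state=s2 head=6 tape=YYXY_Y[_]_   (s2,_)→(s4,_,L)
state=s4 head=5 tape=YYXY_[Y]__   (s4,Y)→(s3,Y,R)
state=s3 head=6 tape=YYXY_Y[_]_   (s3,_)→(s2,Y,S)
state=s2 head=6 tape=YYXY_Y[Y]_   (s2,Y)→(s4,X,R)
state=s4 head=7 tape=YYXY_YX[_]
The non-blank tape span at halt is YYXY_YX.

YYXY_YX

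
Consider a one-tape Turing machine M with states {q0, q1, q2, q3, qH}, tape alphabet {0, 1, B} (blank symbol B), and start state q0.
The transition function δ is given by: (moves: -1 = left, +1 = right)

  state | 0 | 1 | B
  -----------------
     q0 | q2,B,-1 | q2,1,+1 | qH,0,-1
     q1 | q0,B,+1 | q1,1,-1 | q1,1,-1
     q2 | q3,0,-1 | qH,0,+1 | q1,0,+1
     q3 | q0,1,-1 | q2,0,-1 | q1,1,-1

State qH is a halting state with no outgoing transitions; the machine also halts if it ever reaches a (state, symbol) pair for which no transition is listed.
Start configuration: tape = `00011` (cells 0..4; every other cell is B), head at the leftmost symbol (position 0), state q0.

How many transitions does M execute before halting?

q0 | B[0]0011   read 0 → write B, move -1, go to q2
q2 | [B]B0011   read B → write 0, move +1, go to q1
q1 | 0[B]0011   read B → write 1, move -1, go to q1
q1 | [0]10011   read 0 → write B, move +1, go to q0
q0 | B[1]0011   read 1 → write 1, move +1, go to q2
q2 | B1[0]011   read 0 → write 0, move -1, go to q3
q3 | B[1]0011   read 1 → write 0, move -1, go to q2
q2 | [B]00011   read B → write 0, move +1, go to q1
q1 | 0[0]0011   read 0 → write B, move +1, go to q0
q0 | 0B[0]011   read 0 → write B, move -1, go to q2
q2 | 0[B]B011   read B → write 0, move +1, go to q1
q1 | 00[B]011   read B → write 1, move -1, go to q1
q1 | 0[0]1011   read 0 → write B, move +1, go to q0
q0 | 0B[1]011   read 1 → write 1, move +1, go to q2
q2 | 0B1[0]11   read 0 → write 0, move -1, go to q3
q3 | 0B[1]011   read 1 → write 0, move -1, go to q2
q2 | 0[B]0011   read B → write 0, move +1, go to q1
q1 | 00[0]011   read 0 → write B, move +1, go to q0
q0 | 00B[0]11   read 0 → write B, move -1, go to q2
q2 | 00[B]B11   read B → write 0, move +1, go to q1
q1 | 000[B]11   read B → write 1, move -1, go to q1
q1 | 00[0]111   read 0 → write B, move +1, go to q0
q0 | 00B[1]11   read 1 → write 1, move +1, go to q2
q2 | 00B1[1]1   read 1 → write 0, move +1, go to qH
qH | 00B10[1]
M halts after 24 transitions.

24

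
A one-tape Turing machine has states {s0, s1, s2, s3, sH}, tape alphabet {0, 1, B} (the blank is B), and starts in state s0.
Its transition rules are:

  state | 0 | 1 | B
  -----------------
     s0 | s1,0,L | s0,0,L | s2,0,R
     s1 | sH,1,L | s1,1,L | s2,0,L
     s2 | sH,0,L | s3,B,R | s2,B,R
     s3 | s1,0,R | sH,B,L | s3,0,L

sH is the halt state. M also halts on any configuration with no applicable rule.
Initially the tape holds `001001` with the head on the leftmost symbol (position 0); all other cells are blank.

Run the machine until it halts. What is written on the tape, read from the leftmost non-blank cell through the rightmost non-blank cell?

s0 | BB[0]01001   read 0 → write 0, move L, go to s1
s1 | B[B]001001   read B → write 0, move L, go to s2
s2 | [B]0001001   read B → write B, move R, go to s2
s2 | B[0]001001   read 0 → write 0, move L, go to sH
sH | [B]0001001
The non-blank tape span at halt is 0001001.

0001001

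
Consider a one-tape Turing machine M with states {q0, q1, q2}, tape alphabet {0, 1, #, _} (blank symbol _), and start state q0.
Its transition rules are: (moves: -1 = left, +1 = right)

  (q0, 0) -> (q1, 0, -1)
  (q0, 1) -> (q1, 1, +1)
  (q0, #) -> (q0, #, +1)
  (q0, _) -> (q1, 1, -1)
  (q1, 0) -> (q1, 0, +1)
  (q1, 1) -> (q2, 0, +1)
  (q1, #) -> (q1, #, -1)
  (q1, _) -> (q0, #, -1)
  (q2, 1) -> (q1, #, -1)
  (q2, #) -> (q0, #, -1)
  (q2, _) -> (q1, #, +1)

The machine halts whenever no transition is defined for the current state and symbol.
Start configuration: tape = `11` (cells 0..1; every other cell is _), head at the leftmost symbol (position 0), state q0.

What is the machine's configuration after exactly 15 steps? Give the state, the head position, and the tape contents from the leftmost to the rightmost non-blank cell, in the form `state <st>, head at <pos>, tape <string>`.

state q1, head at 1, tape 10##1

q0 | [1]1___   read 1 → write 1, move +1, go to q1
q1 | 1[1]___   read 1 → write 0, move +1, go to q2
q2 | 10[_]__   read _ → write #, move +1, go to q1
q1 | 10#[_]_   read _ → write #, move -1, go to q0
q0 | 10[#]#_   read # → write #, move +1, go to q0
q0 | 10#[#]_   read # → write #, move +1, go to q0
q0 | 10##[_]   read _ → write 1, move -1, go to q1
q1 | 10#[#]1   read # → write #, move -1, go to q1
q1 | 10[#]#1   read # → write #, move -1, go to q1
q1 | 1[0]##1   read 0 → write 0, move +1, go to q1
q1 | 10[#]#1   read # → write #, move -1, go to q1
q1 | 1[0]##1   read 0 → write 0, move +1, go to q1
q1 | 10[#]#1   read # → write #, move -1, go to q1
q1 | 1[0]##1   read 0 → write 0, move +1, go to q1
q1 | 10[#]#1   read # → write #, move -1, go to q1
q1 | 1[0]##1
After 15 steps: state q1, head at 1, tape 10##1.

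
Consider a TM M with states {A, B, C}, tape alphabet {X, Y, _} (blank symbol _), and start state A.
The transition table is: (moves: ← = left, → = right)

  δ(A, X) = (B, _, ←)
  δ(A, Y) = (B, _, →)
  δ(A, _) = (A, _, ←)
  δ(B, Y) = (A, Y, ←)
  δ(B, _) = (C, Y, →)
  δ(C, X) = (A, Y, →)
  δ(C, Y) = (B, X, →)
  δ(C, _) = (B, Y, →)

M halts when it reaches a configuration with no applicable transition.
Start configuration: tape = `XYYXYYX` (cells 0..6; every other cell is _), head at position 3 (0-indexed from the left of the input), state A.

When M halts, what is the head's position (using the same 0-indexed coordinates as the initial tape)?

6

state=A head=3 tape=_XYY[X]YYX   (A,X)→(B,_,←)
state=B head=2 tape=_XY[Y]_YYX   (B,Y)→(A,Y,←)
state=A head=1 tape=_X[Y]Y_YYX   (A,Y)→(B,_,→)
state=B head=2 tape=_X_[Y]_YYX   (B,Y)→(A,Y,←)
state=A head=1 tape=_X[_]Y_YYX   (A,_)→(A,_,←)
state=A head=0 tape=_[X]_Y_YYX   (A,X)→(B,_,←)
state=B head=-1 tape=[_]__Y_YYX   (B,_)→(C,Y,→)
state=C head=0 tape=Y[_]_Y_YYX   (C,_)→(B,Y,→)
state=B head=1 tape=YY[_]Y_YYX   (B,_)→(C,Y,→)
state=C head=2 tape=YYY[Y]_YYX   (C,Y)→(B,X,→)
state=B head=3 tape=YYYX[_]YYX   (B,_)→(C,Y,→)
state=C head=4 tape=YYYXY[Y]YX   (C,Y)→(B,X,→)
state=B head=5 tape=YYYXYX[Y]X   (B,Y)→(A,Y,←)
state=A head=4 tape=YYYXY[X]YX   (A,X)→(B,_,←)
state=B head=3 tape=YYYX[Y]_YX   (B,Y)→(A,Y,←)
state=A head=2 tape=YYY[X]Y_YX   (A,X)→(B,_,←)
state=B head=1 tape=YY[Y]_Y_YX   (B,Y)→(A,Y,←)
state=A head=0 tape=Y[Y]Y_Y_YX   (A,Y)→(B,_,→)
state=B head=1 tape=Y_[Y]_Y_YX   (B,Y)→(A,Y,←)
state=A head=0 tape=Y[_]Y_Y_YX   (A,_)→(A,_,←)
state=A head=-1 tape=[Y]_Y_Y_YX   (A,Y)→(B,_,→)
state=B head=0 tape=_[_]Y_Y_YX   (B,_)→(C,Y,→)
state=C head=1 tape=_Y[Y]_Y_YX   (C,Y)→(B,X,→)
state=B head=2 tape=_YX[_]Y_YX   (B,_)→(C,Y,→)
state=C head=3 tape=_YXY[Y]_YX   (C,Y)→(B,X,→)
state=B head=4 tape=_YXYX[_]YX   (B,_)→(C,Y,→)
state=C head=5 tape=_YXYXY[Y]X   (C,Y)→(B,X,→)
state=B head=6 tape=_YXYXYX[X]
At halt the head is at cell 6.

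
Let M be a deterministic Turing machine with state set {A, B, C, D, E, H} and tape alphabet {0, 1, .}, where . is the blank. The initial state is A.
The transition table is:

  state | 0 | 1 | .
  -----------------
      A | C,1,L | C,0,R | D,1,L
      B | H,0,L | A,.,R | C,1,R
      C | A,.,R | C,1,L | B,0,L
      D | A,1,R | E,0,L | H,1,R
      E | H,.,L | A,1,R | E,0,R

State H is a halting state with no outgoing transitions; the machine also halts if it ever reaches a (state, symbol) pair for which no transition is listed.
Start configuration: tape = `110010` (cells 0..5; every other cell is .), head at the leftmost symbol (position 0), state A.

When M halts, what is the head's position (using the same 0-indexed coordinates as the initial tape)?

state=A head=0 tape=[1]10010   (A,1)→(C,0,R)
state=C head=1 tape=0[1]0010   (C,1)→(C,1,L)
state=C head=0 tape=[0]10010   (C,0)→(A,.,R)
state=A head=1 tape=.[1]0010   (A,1)→(C,0,R)
state=C head=2 tape=.0[0]010   (C,0)→(A,.,R)
state=A head=3 tape=.0.[0]10   (A,0)→(C,1,L)
state=C head=2 tape=.0[.]110   (C,.)→(B,0,L)
state=B head=1 tape=.[0]0110   (B,0)→(H,0,L)
state=H head=0 tape=[.]00110
At halt the head is at cell 0.

0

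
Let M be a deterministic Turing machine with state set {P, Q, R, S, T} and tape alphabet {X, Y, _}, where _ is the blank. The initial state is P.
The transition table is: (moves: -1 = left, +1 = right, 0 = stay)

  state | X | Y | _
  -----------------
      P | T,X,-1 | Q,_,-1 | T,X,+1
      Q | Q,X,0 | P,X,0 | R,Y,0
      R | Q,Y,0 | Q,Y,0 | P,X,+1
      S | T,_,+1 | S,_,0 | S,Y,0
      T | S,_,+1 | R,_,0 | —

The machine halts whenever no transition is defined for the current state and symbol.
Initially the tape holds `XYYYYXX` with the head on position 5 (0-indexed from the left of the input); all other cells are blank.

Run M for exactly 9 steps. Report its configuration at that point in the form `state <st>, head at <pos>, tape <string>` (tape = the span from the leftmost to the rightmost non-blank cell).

state S, head at 7, tape XYYY

P | XYYYY[X]X_   read X → write X, move -1, go to T
T | XYYY[Y]XX_   read Y → write _, move 0, go to R
R | XYYY[_]XX_   read _ → write X, move +1, go to P
P | XYYYX[X]X_   read X → write X, move -1, go to T
T | XYYY[X]XX_   read X → write _, move +1, go to S
S | XYYY_[X]X_   read X → write _, move +1, go to T
T | XYYY__[X]_   read X → write _, move +1, go to S
S | XYYY___[_]   read _ → write Y, move 0, go to S
S | XYYY___[Y]   read Y → write _, move 0, go to S
S | XYYY___[_]
After 9 steps: state S, head at 7, tape XYYY.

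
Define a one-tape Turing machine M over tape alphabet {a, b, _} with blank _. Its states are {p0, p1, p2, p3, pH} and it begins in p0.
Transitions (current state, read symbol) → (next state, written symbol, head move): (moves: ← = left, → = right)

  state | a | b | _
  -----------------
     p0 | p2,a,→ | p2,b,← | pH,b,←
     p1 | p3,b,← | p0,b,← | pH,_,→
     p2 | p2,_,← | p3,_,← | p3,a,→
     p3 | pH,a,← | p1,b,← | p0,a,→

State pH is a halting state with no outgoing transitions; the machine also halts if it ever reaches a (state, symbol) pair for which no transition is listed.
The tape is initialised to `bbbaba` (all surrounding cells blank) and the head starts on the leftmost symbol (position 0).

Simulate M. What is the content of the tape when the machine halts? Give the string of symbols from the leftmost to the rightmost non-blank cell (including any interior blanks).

p0 | ____[b]bbaba   read b → write b, move ←, go to p2
p2 | ___[_]bbbaba   read _ → write a, move →, go to p3
p3 | ___a[b]bbaba   read b → write b, move ←, go to p1
p1 | ___[a]bbbaba   read a → write b, move ←, go to p3
p3 | __[_]bbbbaba   read _ → write a, move →, go to p0
p0 | __a[b]bbbaba   read b → write b, move ←, go to p2
p2 | __[a]bbbbaba   read a → write _, move ←, go to p2
p2 | _[_]_bbbbaba   read _ → write a, move →, go to p3
p3 | _a[_]bbbbaba   read _ → write a, move →, go to p0
p0 | _aa[b]bbbaba   read b → write b, move ←, go to p2
p2 | _a[a]bbbbaba   read a → write _, move ←, go to p2
p2 | _[a]_bbbbaba   read a → write _, move ←, go to p2
p2 | [_]__bbbbaba   read _ → write a, move →, go to p3
p3 | a[_]_bbbbaba   read _ → write a, move →, go to p0
p0 | aa[_]bbbbaba   read _ → write b, move ←, go to pH
pH | a[a]bbbbbaba
The non-blank tape span at halt is aabbbbbaba.

aabbbbbaba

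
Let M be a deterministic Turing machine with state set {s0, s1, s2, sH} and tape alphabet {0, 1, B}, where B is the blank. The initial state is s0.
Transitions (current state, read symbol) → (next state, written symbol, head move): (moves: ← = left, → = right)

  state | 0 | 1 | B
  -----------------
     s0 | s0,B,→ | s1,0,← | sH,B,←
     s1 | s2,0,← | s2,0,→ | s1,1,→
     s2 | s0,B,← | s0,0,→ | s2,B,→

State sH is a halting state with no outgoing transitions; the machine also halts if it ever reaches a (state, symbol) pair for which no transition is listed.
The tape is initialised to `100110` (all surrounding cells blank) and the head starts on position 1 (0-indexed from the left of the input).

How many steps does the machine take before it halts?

14

s0 | 1[0]0110B   read 0 → write B, move →, go to s0
s0 | 1B[0]110B   read 0 → write B, move →, go to s0
s0 | 1BB[1]10B   read 1 → write 0, move ←, go to s1
s1 | 1B[B]010B   read B → write 1, move →, go to s1
s1 | 1B1[0]10B   read 0 → write 0, move ←, go to s2
s2 | 1B[1]010B   read 1 → write 0, move →, go to s0
s0 | 1B0[0]10B   read 0 → write B, move →, go to s0
s0 | 1B0B[1]0B   read 1 → write 0, move ←, go to s1
s1 | 1B0[B]00B   read B → write 1, move →, go to s1
s1 | 1B01[0]0B   read 0 → write 0, move ←, go to s2
s2 | 1B0[1]00B   read 1 → write 0, move →, go to s0
s0 | 1B00[0]0B   read 0 → write B, move →, go to s0
s0 | 1B00B[0]B   read 0 → write B, move →, go to s0
s0 | 1B00BB[B]   read B → write B, move ←, go to sH
sH | 1B00B[B]B
M halts after 14 transitions.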